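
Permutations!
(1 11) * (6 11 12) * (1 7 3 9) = (1 12 6 11 7 3 9) = [0, 12, 2, 9, 4, 5, 11, 3, 8, 1, 10, 7, 6]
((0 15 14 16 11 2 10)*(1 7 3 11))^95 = (0 7)(1 10)(2 16)(3 15)(11 14) = [7, 10, 16, 15, 4, 5, 6, 0, 8, 9, 1, 14, 12, 13, 11, 3, 2]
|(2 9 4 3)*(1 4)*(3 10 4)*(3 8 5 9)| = 4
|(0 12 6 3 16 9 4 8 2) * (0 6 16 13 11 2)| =30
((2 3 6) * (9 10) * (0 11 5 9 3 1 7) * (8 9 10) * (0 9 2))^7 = (0 11 5 10 3 6)(1 9 2 7 8) = [11, 9, 7, 6, 4, 10, 0, 8, 1, 2, 3, 5]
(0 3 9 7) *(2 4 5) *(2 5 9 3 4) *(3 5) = [4, 1, 2, 5, 9, 3, 6, 0, 8, 7] = (0 4 9 7)(3 5)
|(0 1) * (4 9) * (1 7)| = 6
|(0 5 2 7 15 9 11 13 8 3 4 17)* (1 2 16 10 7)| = |(0 5 16 10 7 15 9 11 13 8 3 4 17)(1 2)| = 26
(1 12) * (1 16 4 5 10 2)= (1 12 16 4 5 10 2)= [0, 12, 1, 3, 5, 10, 6, 7, 8, 9, 2, 11, 16, 13, 14, 15, 4]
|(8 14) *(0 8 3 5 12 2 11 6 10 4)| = 11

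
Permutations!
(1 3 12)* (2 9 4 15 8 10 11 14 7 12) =(1 3 2 9 4 15 8 10 11 14 7 12) =[0, 3, 9, 2, 15, 5, 6, 12, 10, 4, 11, 14, 1, 13, 7, 8]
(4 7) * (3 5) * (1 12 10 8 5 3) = (1 12 10 8 5)(4 7) = [0, 12, 2, 3, 7, 1, 6, 4, 5, 9, 8, 11, 10]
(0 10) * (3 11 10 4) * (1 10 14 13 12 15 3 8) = (0 4 8 1 10)(3 11 14 13 12 15) = [4, 10, 2, 11, 8, 5, 6, 7, 1, 9, 0, 14, 15, 12, 13, 3]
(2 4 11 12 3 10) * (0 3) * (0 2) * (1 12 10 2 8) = (0 3 2 4 11 10)(1 12 8) = [3, 12, 4, 2, 11, 5, 6, 7, 1, 9, 0, 10, 8]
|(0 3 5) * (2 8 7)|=3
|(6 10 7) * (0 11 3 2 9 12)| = |(0 11 3 2 9 12)(6 10 7)| = 6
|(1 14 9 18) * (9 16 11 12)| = |(1 14 16 11 12 9 18)| = 7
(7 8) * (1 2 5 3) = (1 2 5 3)(7 8) = [0, 2, 5, 1, 4, 3, 6, 8, 7]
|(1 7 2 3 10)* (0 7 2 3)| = 6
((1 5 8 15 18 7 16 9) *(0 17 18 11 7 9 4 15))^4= (0 1 17 5 18 8 9)(4 16 7 11 15)= [1, 17, 2, 3, 16, 18, 6, 11, 9, 0, 10, 15, 12, 13, 14, 4, 7, 5, 8]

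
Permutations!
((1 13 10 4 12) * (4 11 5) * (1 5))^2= [0, 10, 2, 3, 5, 12, 6, 7, 8, 9, 1, 13, 4, 11]= (1 10)(4 5 12)(11 13)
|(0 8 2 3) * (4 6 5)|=|(0 8 2 3)(4 6 5)|=12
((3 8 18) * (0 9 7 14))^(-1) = [14, 1, 2, 18, 4, 5, 6, 9, 3, 0, 10, 11, 12, 13, 7, 15, 16, 17, 8] = (0 14 7 9)(3 18 8)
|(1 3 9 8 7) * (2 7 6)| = |(1 3 9 8 6 2 7)| = 7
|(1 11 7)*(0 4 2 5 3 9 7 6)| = 10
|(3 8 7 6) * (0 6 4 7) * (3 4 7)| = 5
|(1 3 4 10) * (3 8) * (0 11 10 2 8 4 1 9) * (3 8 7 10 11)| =8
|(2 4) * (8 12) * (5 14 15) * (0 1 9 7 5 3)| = 8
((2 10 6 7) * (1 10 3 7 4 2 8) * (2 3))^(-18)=(1 4 8 6 7 10 3)=[0, 4, 2, 1, 8, 5, 7, 10, 6, 9, 3]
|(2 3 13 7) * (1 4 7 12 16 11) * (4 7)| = 8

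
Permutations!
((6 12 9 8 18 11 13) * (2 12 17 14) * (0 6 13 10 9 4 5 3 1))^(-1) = (0 1 3 5 4 12 2 14 17 6)(8 9 10 11 18) = [1, 3, 14, 5, 12, 4, 0, 7, 9, 10, 11, 18, 2, 13, 17, 15, 16, 6, 8]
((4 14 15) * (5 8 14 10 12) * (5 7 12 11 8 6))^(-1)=(4 15 14 8 11 10)(5 6)(7 12)=[0, 1, 2, 3, 15, 6, 5, 12, 11, 9, 4, 10, 7, 13, 8, 14]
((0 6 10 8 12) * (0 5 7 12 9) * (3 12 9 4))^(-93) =(0 5 4 6 7 3 10 9 12 8) =[5, 1, 2, 10, 6, 4, 7, 3, 0, 12, 9, 11, 8]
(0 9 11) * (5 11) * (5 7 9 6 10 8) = (0 6 10 8 5 11)(7 9) = [6, 1, 2, 3, 4, 11, 10, 9, 5, 7, 8, 0]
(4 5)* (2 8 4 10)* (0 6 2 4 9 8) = (0 6 2)(4 5 10)(8 9) = [6, 1, 0, 3, 5, 10, 2, 7, 9, 8, 4]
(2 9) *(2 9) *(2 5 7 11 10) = (2 5 7 11 10) = [0, 1, 5, 3, 4, 7, 6, 11, 8, 9, 2, 10]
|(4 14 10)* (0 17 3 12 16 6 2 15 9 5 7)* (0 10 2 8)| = 56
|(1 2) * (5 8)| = |(1 2)(5 8)| = 2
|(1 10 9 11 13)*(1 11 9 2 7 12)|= |(1 10 2 7 12)(11 13)|= 10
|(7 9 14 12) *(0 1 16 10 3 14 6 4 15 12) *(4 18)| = |(0 1 16 10 3 14)(4 15 12 7 9 6 18)| = 42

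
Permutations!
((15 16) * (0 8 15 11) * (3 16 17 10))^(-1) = (0 11 16 3 10 17 15 8) = [11, 1, 2, 10, 4, 5, 6, 7, 0, 9, 17, 16, 12, 13, 14, 8, 3, 15]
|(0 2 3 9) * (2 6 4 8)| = 7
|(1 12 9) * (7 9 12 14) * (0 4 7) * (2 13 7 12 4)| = 14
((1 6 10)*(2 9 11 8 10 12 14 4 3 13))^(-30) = (1 13)(2 6)(3 10)(4 8)(9 12)(11 14) = [0, 13, 6, 10, 8, 5, 2, 7, 4, 12, 3, 14, 9, 1, 11]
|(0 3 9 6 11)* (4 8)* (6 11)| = 4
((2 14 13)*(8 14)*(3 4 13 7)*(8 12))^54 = (2 4 7 8)(3 14 12 13) = [0, 1, 4, 14, 7, 5, 6, 8, 2, 9, 10, 11, 13, 3, 12]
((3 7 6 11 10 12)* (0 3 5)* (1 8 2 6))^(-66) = [0, 1, 2, 3, 4, 5, 6, 7, 8, 9, 10, 11, 12] = (12)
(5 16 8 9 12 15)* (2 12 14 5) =(2 12 15)(5 16 8 9 14) =[0, 1, 12, 3, 4, 16, 6, 7, 9, 14, 10, 11, 15, 13, 5, 2, 8]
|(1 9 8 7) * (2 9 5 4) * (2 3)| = |(1 5 4 3 2 9 8 7)| = 8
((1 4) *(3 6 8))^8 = (3 8 6) = [0, 1, 2, 8, 4, 5, 3, 7, 6]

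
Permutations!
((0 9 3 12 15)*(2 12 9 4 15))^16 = [4, 1, 2, 3, 15, 5, 6, 7, 8, 9, 10, 11, 12, 13, 14, 0] = (0 4 15)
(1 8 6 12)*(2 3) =(1 8 6 12)(2 3) =[0, 8, 3, 2, 4, 5, 12, 7, 6, 9, 10, 11, 1]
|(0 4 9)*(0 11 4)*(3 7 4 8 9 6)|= 12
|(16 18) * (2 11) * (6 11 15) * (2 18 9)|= 7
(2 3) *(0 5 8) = [5, 1, 3, 2, 4, 8, 6, 7, 0] = (0 5 8)(2 3)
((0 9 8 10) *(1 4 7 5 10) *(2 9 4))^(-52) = [5, 1, 2, 3, 10, 4, 6, 0, 8, 9, 7] = (0 5 4 10 7)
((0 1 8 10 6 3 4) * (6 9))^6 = (0 3 9 8)(1 4 6 10) = [3, 4, 2, 9, 6, 5, 10, 7, 0, 8, 1]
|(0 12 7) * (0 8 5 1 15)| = 7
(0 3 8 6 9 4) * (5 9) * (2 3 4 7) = (0 4)(2 3 8 6 5 9 7) = [4, 1, 3, 8, 0, 9, 5, 2, 6, 7]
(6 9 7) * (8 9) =(6 8 9 7) =[0, 1, 2, 3, 4, 5, 8, 6, 9, 7]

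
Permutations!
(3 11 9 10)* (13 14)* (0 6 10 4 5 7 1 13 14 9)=(14)(0 6 10 3 11)(1 13 9 4 5 7)=[6, 13, 2, 11, 5, 7, 10, 1, 8, 4, 3, 0, 12, 9, 14]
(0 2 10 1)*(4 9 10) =[2, 0, 4, 3, 9, 5, 6, 7, 8, 10, 1] =(0 2 4 9 10 1)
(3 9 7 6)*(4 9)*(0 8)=(0 8)(3 4 9 7 6)=[8, 1, 2, 4, 9, 5, 3, 6, 0, 7]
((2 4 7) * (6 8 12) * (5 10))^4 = (2 4 7)(6 8 12) = [0, 1, 4, 3, 7, 5, 8, 2, 12, 9, 10, 11, 6]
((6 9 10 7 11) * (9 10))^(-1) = (6 11 7 10) = [0, 1, 2, 3, 4, 5, 11, 10, 8, 9, 6, 7]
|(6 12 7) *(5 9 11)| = |(5 9 11)(6 12 7)| = 3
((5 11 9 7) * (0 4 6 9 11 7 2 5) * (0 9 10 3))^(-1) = (11)(0 3 10 6 4)(2 9 7 5) = [3, 1, 9, 10, 0, 2, 4, 5, 8, 7, 6, 11]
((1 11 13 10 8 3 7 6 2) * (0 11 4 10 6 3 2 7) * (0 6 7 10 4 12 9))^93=[1, 10, 6, 11, 4, 5, 13, 0, 3, 2, 7, 12, 8, 9]=(0 1 10 7)(2 6 13 9)(3 11 12 8)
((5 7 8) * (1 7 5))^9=[0, 1, 2, 3, 4, 5, 6, 7, 8]=(8)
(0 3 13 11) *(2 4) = (0 3 13 11)(2 4) = [3, 1, 4, 13, 2, 5, 6, 7, 8, 9, 10, 0, 12, 11]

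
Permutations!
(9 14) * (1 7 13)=(1 7 13)(9 14)=[0, 7, 2, 3, 4, 5, 6, 13, 8, 14, 10, 11, 12, 1, 9]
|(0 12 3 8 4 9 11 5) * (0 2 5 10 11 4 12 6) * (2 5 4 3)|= |(0 6)(2 4 9 3 8 12)(10 11)|= 6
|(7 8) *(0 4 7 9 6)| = |(0 4 7 8 9 6)| = 6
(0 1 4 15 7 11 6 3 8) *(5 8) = (0 1 4 15 7 11 6 3 5 8) = [1, 4, 2, 5, 15, 8, 3, 11, 0, 9, 10, 6, 12, 13, 14, 7]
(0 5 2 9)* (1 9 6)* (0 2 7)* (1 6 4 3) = [5, 9, 4, 1, 3, 7, 6, 0, 8, 2] = (0 5 7)(1 9 2 4 3)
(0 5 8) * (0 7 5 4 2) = (0 4 2)(5 8 7) = [4, 1, 0, 3, 2, 8, 6, 5, 7]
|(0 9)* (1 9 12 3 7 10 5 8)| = |(0 12 3 7 10 5 8 1 9)| = 9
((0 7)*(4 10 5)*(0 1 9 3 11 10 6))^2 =(0 1 3 10 4)(5 6 7 9 11) =[1, 3, 2, 10, 0, 6, 7, 9, 8, 11, 4, 5]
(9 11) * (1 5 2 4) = [0, 5, 4, 3, 1, 2, 6, 7, 8, 11, 10, 9] = (1 5 2 4)(9 11)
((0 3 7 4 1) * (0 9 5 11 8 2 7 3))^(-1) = (1 4 7 2 8 11 5 9) = [0, 4, 8, 3, 7, 9, 6, 2, 11, 1, 10, 5]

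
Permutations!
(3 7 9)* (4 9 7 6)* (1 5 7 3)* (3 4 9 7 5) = [0, 3, 2, 6, 7, 5, 9, 4, 8, 1] = (1 3 6 9)(4 7)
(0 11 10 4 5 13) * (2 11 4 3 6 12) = (0 4 5 13)(2 11 10 3 6 12) = [4, 1, 11, 6, 5, 13, 12, 7, 8, 9, 3, 10, 2, 0]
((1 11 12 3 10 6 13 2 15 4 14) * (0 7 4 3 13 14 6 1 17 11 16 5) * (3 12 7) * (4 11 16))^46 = [14, 5, 12, 17, 0, 6, 3, 7, 8, 9, 16, 11, 2, 15, 10, 13, 4, 1] = (0 14 10 16 4)(1 5 6 3 17)(2 12)(13 15)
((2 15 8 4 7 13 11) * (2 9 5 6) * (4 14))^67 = (2 15 8 14 4 7 13 11 9 5 6) = [0, 1, 15, 3, 7, 6, 2, 13, 14, 5, 10, 9, 12, 11, 4, 8]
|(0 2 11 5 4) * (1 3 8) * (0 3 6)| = |(0 2 11 5 4 3 8 1 6)| = 9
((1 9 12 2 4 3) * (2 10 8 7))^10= [0, 9, 4, 1, 3, 5, 6, 2, 7, 12, 8, 11, 10]= (1 9 12 10 8 7 2 4 3)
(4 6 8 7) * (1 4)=(1 4 6 8 7)=[0, 4, 2, 3, 6, 5, 8, 1, 7]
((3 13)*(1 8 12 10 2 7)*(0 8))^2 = (13)(0 12 2 1 8 10 7) = [12, 8, 1, 3, 4, 5, 6, 0, 10, 9, 7, 11, 2, 13]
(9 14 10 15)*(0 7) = [7, 1, 2, 3, 4, 5, 6, 0, 8, 14, 15, 11, 12, 13, 10, 9] = (0 7)(9 14 10 15)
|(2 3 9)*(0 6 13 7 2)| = 7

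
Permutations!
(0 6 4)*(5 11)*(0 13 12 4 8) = (0 6 8)(4 13 12)(5 11) = [6, 1, 2, 3, 13, 11, 8, 7, 0, 9, 10, 5, 4, 12]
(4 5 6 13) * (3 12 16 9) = (3 12 16 9)(4 5 6 13) = [0, 1, 2, 12, 5, 6, 13, 7, 8, 3, 10, 11, 16, 4, 14, 15, 9]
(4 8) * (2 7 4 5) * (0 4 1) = (0 4 8 5 2 7 1) = [4, 0, 7, 3, 8, 2, 6, 1, 5]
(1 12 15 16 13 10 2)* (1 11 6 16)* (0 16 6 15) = (0 16 13 10 2 11 15 1 12) = [16, 12, 11, 3, 4, 5, 6, 7, 8, 9, 2, 15, 0, 10, 14, 1, 13]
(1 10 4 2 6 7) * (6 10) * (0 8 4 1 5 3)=(0 8 4 2 10 1 6 7 5 3)=[8, 6, 10, 0, 2, 3, 7, 5, 4, 9, 1]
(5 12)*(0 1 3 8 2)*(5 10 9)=(0 1 3 8 2)(5 12 10 9)=[1, 3, 0, 8, 4, 12, 6, 7, 2, 5, 9, 11, 10]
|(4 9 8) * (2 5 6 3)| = |(2 5 6 3)(4 9 8)| = 12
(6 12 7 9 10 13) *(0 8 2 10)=[8, 1, 10, 3, 4, 5, 12, 9, 2, 0, 13, 11, 7, 6]=(0 8 2 10 13 6 12 7 9)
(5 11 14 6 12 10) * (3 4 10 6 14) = (14)(3 4 10 5 11)(6 12) = [0, 1, 2, 4, 10, 11, 12, 7, 8, 9, 5, 3, 6, 13, 14]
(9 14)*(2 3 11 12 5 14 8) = [0, 1, 3, 11, 4, 14, 6, 7, 2, 8, 10, 12, 5, 13, 9] = (2 3 11 12 5 14 9 8)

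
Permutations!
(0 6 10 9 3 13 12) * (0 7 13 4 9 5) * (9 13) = (0 6 10 5)(3 4 13 12 7 9) = [6, 1, 2, 4, 13, 0, 10, 9, 8, 3, 5, 11, 7, 12]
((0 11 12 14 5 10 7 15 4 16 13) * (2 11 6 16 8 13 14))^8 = (0 4 10 16 13 15 5 6 8 7 14)(2 12 11) = [4, 1, 12, 3, 10, 6, 8, 14, 7, 9, 16, 2, 11, 15, 0, 5, 13]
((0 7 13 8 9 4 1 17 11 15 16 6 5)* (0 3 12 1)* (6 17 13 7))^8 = [9, 3, 2, 6, 8, 0, 4, 7, 1, 13, 10, 11, 5, 12, 14, 15, 16, 17] = (17)(0 9 13 12 5)(1 3 6 4 8)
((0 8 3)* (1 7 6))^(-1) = [3, 6, 2, 8, 4, 5, 7, 1, 0] = (0 3 8)(1 6 7)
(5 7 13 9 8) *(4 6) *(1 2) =(1 2)(4 6)(5 7 13 9 8) =[0, 2, 1, 3, 6, 7, 4, 13, 5, 8, 10, 11, 12, 9]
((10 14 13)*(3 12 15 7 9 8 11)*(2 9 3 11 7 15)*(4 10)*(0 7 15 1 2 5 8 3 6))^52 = (0 7 6)(1 12)(2 5)(3 15)(8 9) = [7, 12, 5, 15, 4, 2, 0, 6, 9, 8, 10, 11, 1, 13, 14, 3]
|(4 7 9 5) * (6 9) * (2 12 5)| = |(2 12 5 4 7 6 9)| = 7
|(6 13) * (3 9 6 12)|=|(3 9 6 13 12)|=5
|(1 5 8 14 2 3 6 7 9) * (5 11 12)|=11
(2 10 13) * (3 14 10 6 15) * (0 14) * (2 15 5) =(0 14 10 13 15 3)(2 6 5) =[14, 1, 6, 0, 4, 2, 5, 7, 8, 9, 13, 11, 12, 15, 10, 3]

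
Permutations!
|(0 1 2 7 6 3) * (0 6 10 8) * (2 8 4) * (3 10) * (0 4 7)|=20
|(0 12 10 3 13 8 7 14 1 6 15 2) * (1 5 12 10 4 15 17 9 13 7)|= |(0 10 3 7 14 5 12 4 15 2)(1 6 17 9 13 8)|= 30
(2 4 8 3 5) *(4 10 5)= (2 10 5)(3 4 8)= [0, 1, 10, 4, 8, 2, 6, 7, 3, 9, 5]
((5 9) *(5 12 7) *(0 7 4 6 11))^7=(0 11 6 4 12 9 5 7)=[11, 1, 2, 3, 12, 7, 4, 0, 8, 5, 10, 6, 9]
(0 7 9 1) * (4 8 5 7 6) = (0 6 4 8 5 7 9 1) = [6, 0, 2, 3, 8, 7, 4, 9, 5, 1]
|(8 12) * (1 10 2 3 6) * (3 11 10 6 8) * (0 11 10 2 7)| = |(0 11 2 10 7)(1 6)(3 8 12)| = 30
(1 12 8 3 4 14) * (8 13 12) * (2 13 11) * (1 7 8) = [0, 1, 13, 4, 14, 5, 6, 8, 3, 9, 10, 2, 11, 12, 7] = (2 13 12 11)(3 4 14 7 8)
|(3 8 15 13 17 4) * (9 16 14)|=|(3 8 15 13 17 4)(9 16 14)|=6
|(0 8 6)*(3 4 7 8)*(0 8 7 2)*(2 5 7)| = 6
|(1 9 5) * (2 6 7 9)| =|(1 2 6 7 9 5)| =6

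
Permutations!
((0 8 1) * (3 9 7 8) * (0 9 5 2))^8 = [0, 1, 2, 3, 4, 5, 6, 7, 8, 9] = (9)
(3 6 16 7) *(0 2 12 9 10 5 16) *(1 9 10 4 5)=[2, 9, 12, 6, 5, 16, 0, 3, 8, 4, 1, 11, 10, 13, 14, 15, 7]=(0 2 12 10 1 9 4 5 16 7 3 6)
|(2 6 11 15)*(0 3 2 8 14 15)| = 15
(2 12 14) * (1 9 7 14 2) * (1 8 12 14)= (1 9 7)(2 14 8 12)= [0, 9, 14, 3, 4, 5, 6, 1, 12, 7, 10, 11, 2, 13, 8]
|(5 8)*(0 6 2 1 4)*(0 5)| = |(0 6 2 1 4 5 8)| = 7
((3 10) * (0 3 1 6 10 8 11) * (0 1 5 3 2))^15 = (0 2)(1 6 10 5 3 8 11) = [2, 6, 0, 8, 4, 3, 10, 7, 11, 9, 5, 1]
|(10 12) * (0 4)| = 2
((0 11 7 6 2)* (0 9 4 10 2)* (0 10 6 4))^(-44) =(0 6)(2 7)(4 9)(10 11) =[6, 1, 7, 3, 9, 5, 0, 2, 8, 4, 11, 10]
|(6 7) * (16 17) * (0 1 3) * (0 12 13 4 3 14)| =12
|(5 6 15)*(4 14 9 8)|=12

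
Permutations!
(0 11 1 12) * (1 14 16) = [11, 12, 2, 3, 4, 5, 6, 7, 8, 9, 10, 14, 0, 13, 16, 15, 1] = (0 11 14 16 1 12)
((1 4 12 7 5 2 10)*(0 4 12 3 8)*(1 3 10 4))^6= (0 4 12 3 5)(1 10 7 8 2)= [4, 10, 1, 5, 12, 0, 6, 8, 2, 9, 7, 11, 3]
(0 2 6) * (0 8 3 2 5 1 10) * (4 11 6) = (0 5 1 10)(2 4 11 6 8 3) = [5, 10, 4, 2, 11, 1, 8, 7, 3, 9, 0, 6]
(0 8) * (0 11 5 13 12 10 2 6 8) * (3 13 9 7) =[0, 1, 6, 13, 4, 9, 8, 3, 11, 7, 2, 5, 10, 12] =(2 6 8 11 5 9 7 3 13 12 10)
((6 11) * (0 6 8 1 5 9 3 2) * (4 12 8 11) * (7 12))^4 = (0 12 9 6 8 3 4 1 2 7 5) = [12, 2, 7, 4, 1, 0, 8, 5, 3, 6, 10, 11, 9]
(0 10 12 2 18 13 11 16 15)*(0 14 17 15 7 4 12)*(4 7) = (0 10)(2 18 13 11 16 4 12)(14 17 15) = [10, 1, 18, 3, 12, 5, 6, 7, 8, 9, 0, 16, 2, 11, 17, 14, 4, 15, 13]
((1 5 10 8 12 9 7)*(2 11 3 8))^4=[0, 11, 12, 7, 4, 3, 6, 2, 1, 10, 8, 9, 5]=(1 11 9 10 8)(2 12 5 3 7)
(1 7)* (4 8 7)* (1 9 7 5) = [0, 4, 2, 3, 8, 1, 6, 9, 5, 7] = (1 4 8 5)(7 9)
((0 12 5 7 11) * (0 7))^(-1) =(0 5 12)(7 11) =[5, 1, 2, 3, 4, 12, 6, 11, 8, 9, 10, 7, 0]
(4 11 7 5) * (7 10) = (4 11 10 7 5) = [0, 1, 2, 3, 11, 4, 6, 5, 8, 9, 7, 10]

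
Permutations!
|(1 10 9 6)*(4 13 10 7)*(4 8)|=|(1 7 8 4 13 10 9 6)|=8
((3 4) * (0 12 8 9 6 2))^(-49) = (0 2 6 9 8 12)(3 4) = [2, 1, 6, 4, 3, 5, 9, 7, 12, 8, 10, 11, 0]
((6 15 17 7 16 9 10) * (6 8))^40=(17)=[0, 1, 2, 3, 4, 5, 6, 7, 8, 9, 10, 11, 12, 13, 14, 15, 16, 17]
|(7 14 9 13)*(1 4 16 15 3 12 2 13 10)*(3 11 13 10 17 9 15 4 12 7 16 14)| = |(1 12 2 10)(3 7)(4 14 15 11 13 16)(9 17)| = 12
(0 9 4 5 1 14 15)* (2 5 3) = (0 9 4 3 2 5 1 14 15) = [9, 14, 5, 2, 3, 1, 6, 7, 8, 4, 10, 11, 12, 13, 15, 0]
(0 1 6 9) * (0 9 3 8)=(9)(0 1 6 3 8)=[1, 6, 2, 8, 4, 5, 3, 7, 0, 9]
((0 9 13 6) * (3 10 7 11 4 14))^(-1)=[6, 1, 2, 14, 11, 5, 13, 10, 8, 0, 3, 7, 12, 9, 4]=(0 6 13 9)(3 14 4 11 7 10)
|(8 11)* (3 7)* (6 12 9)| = 6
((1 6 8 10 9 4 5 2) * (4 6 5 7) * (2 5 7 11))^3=(1 11 7 2 4)(6 9 10 8)=[0, 11, 4, 3, 1, 5, 9, 2, 6, 10, 8, 7]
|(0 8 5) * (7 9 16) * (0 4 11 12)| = 6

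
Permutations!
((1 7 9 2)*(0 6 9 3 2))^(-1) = [9, 2, 3, 7, 4, 5, 0, 1, 8, 6] = (0 9 6)(1 2 3 7)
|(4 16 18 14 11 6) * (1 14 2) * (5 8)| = |(1 14 11 6 4 16 18 2)(5 8)| = 8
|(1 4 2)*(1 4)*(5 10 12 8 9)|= |(2 4)(5 10 12 8 9)|= 10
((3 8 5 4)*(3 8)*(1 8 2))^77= (1 5 2 8 4)= [0, 5, 8, 3, 1, 2, 6, 7, 4]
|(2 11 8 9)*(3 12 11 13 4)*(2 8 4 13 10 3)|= 6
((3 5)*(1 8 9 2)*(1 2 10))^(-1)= (1 10 9 8)(3 5)= [0, 10, 2, 5, 4, 3, 6, 7, 1, 8, 9]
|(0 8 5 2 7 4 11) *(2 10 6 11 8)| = |(0 2 7 4 8 5 10 6 11)| = 9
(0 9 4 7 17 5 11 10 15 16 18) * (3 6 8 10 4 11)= (0 9 11 4 7 17 5 3 6 8 10 15 16 18)= [9, 1, 2, 6, 7, 3, 8, 17, 10, 11, 15, 4, 12, 13, 14, 16, 18, 5, 0]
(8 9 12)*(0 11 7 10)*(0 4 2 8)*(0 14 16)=(0 11 7 10 4 2 8 9 12 14 16)=[11, 1, 8, 3, 2, 5, 6, 10, 9, 12, 4, 7, 14, 13, 16, 15, 0]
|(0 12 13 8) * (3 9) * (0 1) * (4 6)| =10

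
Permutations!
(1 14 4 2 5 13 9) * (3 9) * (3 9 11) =(1 14 4 2 5 13 9)(3 11) =[0, 14, 5, 11, 2, 13, 6, 7, 8, 1, 10, 3, 12, 9, 4]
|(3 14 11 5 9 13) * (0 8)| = 6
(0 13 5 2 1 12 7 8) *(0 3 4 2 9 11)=(0 13 5 9 11)(1 12 7 8 3 4 2)=[13, 12, 1, 4, 2, 9, 6, 8, 3, 11, 10, 0, 7, 5]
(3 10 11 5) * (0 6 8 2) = [6, 1, 0, 10, 4, 3, 8, 7, 2, 9, 11, 5] = (0 6 8 2)(3 10 11 5)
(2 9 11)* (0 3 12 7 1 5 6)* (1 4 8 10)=(0 3 12 7 4 8 10 1 5 6)(2 9 11)=[3, 5, 9, 12, 8, 6, 0, 4, 10, 11, 1, 2, 7]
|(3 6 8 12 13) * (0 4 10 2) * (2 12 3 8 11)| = |(0 4 10 12 13 8 3 6 11 2)| = 10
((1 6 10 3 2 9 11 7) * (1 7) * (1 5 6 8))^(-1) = (1 8)(2 3 10 6 5 11 9) = [0, 8, 3, 10, 4, 11, 5, 7, 1, 2, 6, 9]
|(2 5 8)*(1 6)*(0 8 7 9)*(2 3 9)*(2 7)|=4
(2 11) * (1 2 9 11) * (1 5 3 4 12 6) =(1 2 5 3 4 12 6)(9 11) =[0, 2, 5, 4, 12, 3, 1, 7, 8, 11, 10, 9, 6]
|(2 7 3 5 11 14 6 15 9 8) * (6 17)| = |(2 7 3 5 11 14 17 6 15 9 8)| = 11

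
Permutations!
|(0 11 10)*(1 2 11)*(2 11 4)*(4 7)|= 12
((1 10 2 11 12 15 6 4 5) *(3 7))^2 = [0, 2, 12, 3, 1, 10, 5, 7, 8, 9, 11, 15, 6, 13, 14, 4] = (1 2 12 6 5 10 11 15 4)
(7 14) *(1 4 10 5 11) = (1 4 10 5 11)(7 14) = [0, 4, 2, 3, 10, 11, 6, 14, 8, 9, 5, 1, 12, 13, 7]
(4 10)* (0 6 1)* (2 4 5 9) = [6, 0, 4, 3, 10, 9, 1, 7, 8, 2, 5] = (0 6 1)(2 4 10 5 9)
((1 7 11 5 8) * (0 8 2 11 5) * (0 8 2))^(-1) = (0 5 7 1 8 11 2) = [5, 8, 0, 3, 4, 7, 6, 1, 11, 9, 10, 2]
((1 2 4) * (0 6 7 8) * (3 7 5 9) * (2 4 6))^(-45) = (0 5 7 2 9 8 6 3)(1 4) = [5, 4, 9, 0, 1, 7, 3, 2, 6, 8]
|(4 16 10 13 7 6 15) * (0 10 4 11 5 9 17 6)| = |(0 10 13 7)(4 16)(5 9 17 6 15 11)| = 12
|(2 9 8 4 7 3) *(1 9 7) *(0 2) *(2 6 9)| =|(0 6 9 8 4 1 2 7 3)| =9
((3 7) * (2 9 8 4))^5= [0, 1, 9, 7, 2, 5, 6, 3, 4, 8]= (2 9 8 4)(3 7)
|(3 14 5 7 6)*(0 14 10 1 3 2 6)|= |(0 14 5 7)(1 3 10)(2 6)|= 12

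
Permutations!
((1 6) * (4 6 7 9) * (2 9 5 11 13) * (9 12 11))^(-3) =(1 9)(2 12 11 13)(4 7)(5 6) =[0, 9, 12, 3, 7, 6, 5, 4, 8, 1, 10, 13, 11, 2]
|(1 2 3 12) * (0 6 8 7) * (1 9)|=20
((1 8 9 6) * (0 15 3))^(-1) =[3, 6, 2, 15, 4, 5, 9, 7, 1, 8, 10, 11, 12, 13, 14, 0] =(0 3 15)(1 6 9 8)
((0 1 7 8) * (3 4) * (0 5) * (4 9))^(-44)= (0 1 7 8 5)(3 9 4)= [1, 7, 2, 9, 3, 0, 6, 8, 5, 4]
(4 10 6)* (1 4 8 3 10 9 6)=[0, 4, 2, 10, 9, 5, 8, 7, 3, 6, 1]=(1 4 9 6 8 3 10)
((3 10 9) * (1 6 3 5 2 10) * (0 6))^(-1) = (0 1 3 6)(2 5 9 10) = [1, 3, 5, 6, 4, 9, 0, 7, 8, 10, 2]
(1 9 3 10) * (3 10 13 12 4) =[0, 9, 2, 13, 3, 5, 6, 7, 8, 10, 1, 11, 4, 12] =(1 9 10)(3 13 12 4)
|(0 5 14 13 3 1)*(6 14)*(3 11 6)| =|(0 5 3 1)(6 14 13 11)| =4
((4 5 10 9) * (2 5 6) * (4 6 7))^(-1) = (2 6 9 10 5)(4 7) = [0, 1, 6, 3, 7, 2, 9, 4, 8, 10, 5]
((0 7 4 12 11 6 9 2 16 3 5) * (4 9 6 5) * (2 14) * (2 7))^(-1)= (0 5 11 12 4 3 16 2)(7 14 9)= [5, 1, 0, 16, 3, 11, 6, 14, 8, 7, 10, 12, 4, 13, 9, 15, 2]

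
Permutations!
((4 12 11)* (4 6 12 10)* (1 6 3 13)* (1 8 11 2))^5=(1 6 12 2)(3 13 8 11)(4 10)=[0, 6, 1, 13, 10, 5, 12, 7, 11, 9, 4, 3, 2, 8]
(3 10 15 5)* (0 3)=(0 3 10 15 5)=[3, 1, 2, 10, 4, 0, 6, 7, 8, 9, 15, 11, 12, 13, 14, 5]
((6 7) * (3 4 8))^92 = (3 8 4) = [0, 1, 2, 8, 3, 5, 6, 7, 4]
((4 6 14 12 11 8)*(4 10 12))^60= (14)= [0, 1, 2, 3, 4, 5, 6, 7, 8, 9, 10, 11, 12, 13, 14]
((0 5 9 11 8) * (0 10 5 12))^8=(12)(5 8 9 10 11)=[0, 1, 2, 3, 4, 8, 6, 7, 9, 10, 11, 5, 12]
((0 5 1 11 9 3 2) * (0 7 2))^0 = (11) = [0, 1, 2, 3, 4, 5, 6, 7, 8, 9, 10, 11]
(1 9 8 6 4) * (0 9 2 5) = (0 9 8 6 4 1 2 5) = [9, 2, 5, 3, 1, 0, 4, 7, 6, 8]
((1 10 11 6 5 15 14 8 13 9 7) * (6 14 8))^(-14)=[0, 13, 2, 3, 4, 11, 10, 8, 6, 15, 9, 7, 12, 5, 1, 14]=(1 13 5 11 7 8 6 10 9 15 14)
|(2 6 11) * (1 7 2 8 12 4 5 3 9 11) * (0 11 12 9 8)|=|(0 11)(1 7 2 6)(3 8 9 12 4 5)|=12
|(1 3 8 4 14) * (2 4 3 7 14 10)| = 6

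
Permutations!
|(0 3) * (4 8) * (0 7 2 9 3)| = 4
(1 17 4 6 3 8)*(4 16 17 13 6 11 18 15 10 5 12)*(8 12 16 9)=(1 13 6 3 12 4 11 18 15 10 5 16 17 9 8)=[0, 13, 2, 12, 11, 16, 3, 7, 1, 8, 5, 18, 4, 6, 14, 10, 17, 9, 15]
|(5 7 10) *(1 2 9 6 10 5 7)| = 7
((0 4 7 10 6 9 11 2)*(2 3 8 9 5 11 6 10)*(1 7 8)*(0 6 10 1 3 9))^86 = [8, 9, 1, 3, 0, 2, 7, 10, 4, 5, 11, 6] = (0 8 4)(1 9 5 2)(6 7 10 11)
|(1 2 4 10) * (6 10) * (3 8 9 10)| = 8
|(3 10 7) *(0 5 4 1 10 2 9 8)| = 10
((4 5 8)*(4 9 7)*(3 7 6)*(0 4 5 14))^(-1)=(0 14 4)(3 6 9 8 5 7)=[14, 1, 2, 6, 0, 7, 9, 3, 5, 8, 10, 11, 12, 13, 4]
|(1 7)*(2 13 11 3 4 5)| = |(1 7)(2 13 11 3 4 5)| = 6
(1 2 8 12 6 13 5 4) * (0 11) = (0 11)(1 2 8 12 6 13 5 4) = [11, 2, 8, 3, 1, 4, 13, 7, 12, 9, 10, 0, 6, 5]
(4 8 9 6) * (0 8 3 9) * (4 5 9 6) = (0 8)(3 6 5 9 4) = [8, 1, 2, 6, 3, 9, 5, 7, 0, 4]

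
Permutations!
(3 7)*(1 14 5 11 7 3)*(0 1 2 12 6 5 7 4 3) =[1, 14, 12, 0, 3, 11, 5, 2, 8, 9, 10, 4, 6, 13, 7] =(0 1 14 7 2 12 6 5 11 4 3)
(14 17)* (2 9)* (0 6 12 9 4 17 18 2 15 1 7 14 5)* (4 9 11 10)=(0 6 12 11 10 4 17 5)(1 7 14 18 2 9 15)=[6, 7, 9, 3, 17, 0, 12, 14, 8, 15, 4, 10, 11, 13, 18, 1, 16, 5, 2]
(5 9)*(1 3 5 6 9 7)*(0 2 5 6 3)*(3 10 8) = [2, 0, 5, 6, 4, 7, 9, 1, 3, 10, 8] = (0 2 5 7 1)(3 6 9 10 8)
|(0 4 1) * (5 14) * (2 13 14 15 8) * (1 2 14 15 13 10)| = |(0 4 2 10 1)(5 13 15 8 14)| = 5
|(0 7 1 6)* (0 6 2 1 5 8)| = |(0 7 5 8)(1 2)| = 4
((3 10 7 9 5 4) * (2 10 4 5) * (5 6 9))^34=(2 6 7)(5 10 9)=[0, 1, 6, 3, 4, 10, 7, 2, 8, 5, 9]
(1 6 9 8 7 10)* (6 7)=[0, 7, 2, 3, 4, 5, 9, 10, 6, 8, 1]=(1 7 10)(6 9 8)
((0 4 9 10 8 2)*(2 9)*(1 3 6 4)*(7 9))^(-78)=(7 10)(8 9)=[0, 1, 2, 3, 4, 5, 6, 10, 9, 8, 7]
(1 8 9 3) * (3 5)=(1 8 9 5 3)=[0, 8, 2, 1, 4, 3, 6, 7, 9, 5]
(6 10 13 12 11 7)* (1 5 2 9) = (1 5 2 9)(6 10 13 12 11 7) = [0, 5, 9, 3, 4, 2, 10, 6, 8, 1, 13, 7, 11, 12]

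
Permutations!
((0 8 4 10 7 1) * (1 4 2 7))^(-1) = [1, 10, 8, 3, 7, 5, 6, 2, 0, 9, 4] = (0 1 10 4 7 2 8)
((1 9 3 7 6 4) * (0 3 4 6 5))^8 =(1 4 9) =[0, 4, 2, 3, 9, 5, 6, 7, 8, 1]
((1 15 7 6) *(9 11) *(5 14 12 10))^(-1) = [0, 6, 2, 3, 4, 10, 7, 15, 8, 11, 12, 9, 14, 13, 5, 1] = (1 6 7 15)(5 10 12 14)(9 11)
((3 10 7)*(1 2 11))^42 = [0, 1, 2, 3, 4, 5, 6, 7, 8, 9, 10, 11] = (11)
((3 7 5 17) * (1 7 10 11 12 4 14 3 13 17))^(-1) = (1 5 7)(3 14 4 12 11 10)(13 17) = [0, 5, 2, 14, 12, 7, 6, 1, 8, 9, 3, 10, 11, 17, 4, 15, 16, 13]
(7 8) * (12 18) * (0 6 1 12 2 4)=(0 6 1 12 18 2 4)(7 8)=[6, 12, 4, 3, 0, 5, 1, 8, 7, 9, 10, 11, 18, 13, 14, 15, 16, 17, 2]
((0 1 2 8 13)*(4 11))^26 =[1, 2, 8, 3, 4, 5, 6, 7, 13, 9, 10, 11, 12, 0] =(0 1 2 8 13)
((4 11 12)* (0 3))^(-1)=(0 3)(4 12 11)=[3, 1, 2, 0, 12, 5, 6, 7, 8, 9, 10, 4, 11]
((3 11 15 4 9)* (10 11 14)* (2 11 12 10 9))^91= (2 4 15 11)(3 14 9)(10 12)= [0, 1, 4, 14, 15, 5, 6, 7, 8, 3, 12, 2, 10, 13, 9, 11]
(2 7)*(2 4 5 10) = (2 7 4 5 10) = [0, 1, 7, 3, 5, 10, 6, 4, 8, 9, 2]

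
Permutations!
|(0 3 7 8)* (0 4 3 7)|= 5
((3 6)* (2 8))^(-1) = (2 8)(3 6) = [0, 1, 8, 6, 4, 5, 3, 7, 2]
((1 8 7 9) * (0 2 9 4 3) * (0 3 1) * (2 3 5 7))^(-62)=(0 3 5 7 4 1 8 2 9)=[3, 8, 9, 5, 1, 7, 6, 4, 2, 0]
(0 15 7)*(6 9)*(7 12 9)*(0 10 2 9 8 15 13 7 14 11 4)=(0 13 7 10 2 9 6 14 11 4)(8 15 12)=[13, 1, 9, 3, 0, 5, 14, 10, 15, 6, 2, 4, 8, 7, 11, 12]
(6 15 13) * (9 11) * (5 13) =(5 13 6 15)(9 11) =[0, 1, 2, 3, 4, 13, 15, 7, 8, 11, 10, 9, 12, 6, 14, 5]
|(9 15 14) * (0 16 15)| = |(0 16 15 14 9)| = 5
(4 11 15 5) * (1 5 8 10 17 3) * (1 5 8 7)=(1 8 10 17 3 5 4 11 15 7)=[0, 8, 2, 5, 11, 4, 6, 1, 10, 9, 17, 15, 12, 13, 14, 7, 16, 3]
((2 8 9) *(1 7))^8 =[0, 1, 9, 3, 4, 5, 6, 7, 2, 8] =(2 9 8)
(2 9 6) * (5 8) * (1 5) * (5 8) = (1 8)(2 9 6) = [0, 8, 9, 3, 4, 5, 2, 7, 1, 6]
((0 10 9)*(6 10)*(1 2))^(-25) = [9, 2, 1, 3, 4, 5, 0, 7, 8, 10, 6] = (0 9 10 6)(1 2)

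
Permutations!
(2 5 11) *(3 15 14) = (2 5 11)(3 15 14) = [0, 1, 5, 15, 4, 11, 6, 7, 8, 9, 10, 2, 12, 13, 3, 14]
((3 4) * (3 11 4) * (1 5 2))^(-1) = (1 2 5)(4 11) = [0, 2, 5, 3, 11, 1, 6, 7, 8, 9, 10, 4]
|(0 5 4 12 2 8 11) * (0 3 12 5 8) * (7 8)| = |(0 7 8 11 3 12 2)(4 5)| = 14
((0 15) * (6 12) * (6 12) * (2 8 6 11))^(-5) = (0 15)(2 11 6 8) = [15, 1, 11, 3, 4, 5, 8, 7, 2, 9, 10, 6, 12, 13, 14, 0]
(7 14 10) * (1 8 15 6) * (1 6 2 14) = [0, 8, 14, 3, 4, 5, 6, 1, 15, 9, 7, 11, 12, 13, 10, 2] = (1 8 15 2 14 10 7)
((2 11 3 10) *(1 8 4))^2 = (1 4 8)(2 3)(10 11) = [0, 4, 3, 2, 8, 5, 6, 7, 1, 9, 11, 10]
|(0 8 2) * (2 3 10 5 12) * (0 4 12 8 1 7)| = 12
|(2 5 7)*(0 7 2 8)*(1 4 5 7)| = |(0 1 4 5 2 7 8)| = 7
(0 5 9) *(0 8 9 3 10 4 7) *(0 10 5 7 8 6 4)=[7, 1, 2, 5, 8, 3, 4, 10, 9, 6, 0]=(0 7 10)(3 5)(4 8 9 6)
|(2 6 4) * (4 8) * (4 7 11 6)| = 4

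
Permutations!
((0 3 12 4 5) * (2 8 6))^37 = (0 12 5 3 4)(2 8 6) = [12, 1, 8, 4, 0, 3, 2, 7, 6, 9, 10, 11, 5]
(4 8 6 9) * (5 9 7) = [0, 1, 2, 3, 8, 9, 7, 5, 6, 4] = (4 8 6 7 5 9)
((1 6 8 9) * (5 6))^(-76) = (1 9 8 6 5) = [0, 9, 2, 3, 4, 1, 5, 7, 6, 8]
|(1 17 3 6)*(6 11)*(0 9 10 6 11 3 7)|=|(0 9 10 6 1 17 7)|=7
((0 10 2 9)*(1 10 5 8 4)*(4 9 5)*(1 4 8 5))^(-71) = (0 8 9)(1 10 2) = [8, 10, 1, 3, 4, 5, 6, 7, 9, 0, 2]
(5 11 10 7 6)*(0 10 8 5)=(0 10 7 6)(5 11 8)=[10, 1, 2, 3, 4, 11, 0, 6, 5, 9, 7, 8]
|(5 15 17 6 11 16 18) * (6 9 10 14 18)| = |(5 15 17 9 10 14 18)(6 11 16)| = 21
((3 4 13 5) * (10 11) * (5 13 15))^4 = [0, 1, 2, 3, 4, 5, 6, 7, 8, 9, 10, 11, 12, 13, 14, 15] = (15)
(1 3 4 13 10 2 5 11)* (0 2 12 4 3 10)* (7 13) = (0 2 5 11 1 10 12 4 7 13) = [2, 10, 5, 3, 7, 11, 6, 13, 8, 9, 12, 1, 4, 0]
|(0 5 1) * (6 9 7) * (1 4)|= |(0 5 4 1)(6 9 7)|= 12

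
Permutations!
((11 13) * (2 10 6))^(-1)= (2 6 10)(11 13)= [0, 1, 6, 3, 4, 5, 10, 7, 8, 9, 2, 13, 12, 11]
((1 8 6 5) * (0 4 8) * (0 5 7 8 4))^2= (6 8 7)= [0, 1, 2, 3, 4, 5, 8, 6, 7]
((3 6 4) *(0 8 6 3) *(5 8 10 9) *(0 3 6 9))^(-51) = (0 10) = [10, 1, 2, 3, 4, 5, 6, 7, 8, 9, 0]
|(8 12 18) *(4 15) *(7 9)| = |(4 15)(7 9)(8 12 18)| = 6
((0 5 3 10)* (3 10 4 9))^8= (0 10 5)(3 9 4)= [10, 1, 2, 9, 3, 0, 6, 7, 8, 4, 5]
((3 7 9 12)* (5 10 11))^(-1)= (3 12 9 7)(5 11 10)= [0, 1, 2, 12, 4, 11, 6, 3, 8, 7, 5, 10, 9]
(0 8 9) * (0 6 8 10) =(0 10)(6 8 9) =[10, 1, 2, 3, 4, 5, 8, 7, 9, 6, 0]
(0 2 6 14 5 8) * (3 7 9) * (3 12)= (0 2 6 14 5 8)(3 7 9 12)= [2, 1, 6, 7, 4, 8, 14, 9, 0, 12, 10, 11, 3, 13, 5]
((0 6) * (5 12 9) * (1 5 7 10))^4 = (1 7 12)(5 10 9) = [0, 7, 2, 3, 4, 10, 6, 12, 8, 5, 9, 11, 1]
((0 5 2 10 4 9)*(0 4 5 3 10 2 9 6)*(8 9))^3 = (0 5 4 3 8 6 10 9) = [5, 1, 2, 8, 3, 4, 10, 7, 6, 0, 9]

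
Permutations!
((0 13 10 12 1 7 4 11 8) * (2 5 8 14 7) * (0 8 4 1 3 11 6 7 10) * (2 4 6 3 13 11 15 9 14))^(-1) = [13, 7, 11, 4, 1, 2, 5, 6, 8, 15, 14, 0, 10, 12, 9, 3] = (0 13 12 10 14 9 15 3 4 1 7 6 5 2 11)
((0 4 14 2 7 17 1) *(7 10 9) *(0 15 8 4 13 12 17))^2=(0 12 1 8 14 10 7 13 17 15 4 2 9)=[12, 8, 9, 3, 2, 5, 6, 13, 14, 0, 7, 11, 1, 17, 10, 4, 16, 15]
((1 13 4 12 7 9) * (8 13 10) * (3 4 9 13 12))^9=(1 8 7 9 10 12 13)(3 4)=[0, 8, 2, 4, 3, 5, 6, 9, 7, 10, 12, 11, 13, 1]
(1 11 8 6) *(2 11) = [0, 2, 11, 3, 4, 5, 1, 7, 6, 9, 10, 8] = (1 2 11 8 6)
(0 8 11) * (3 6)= [8, 1, 2, 6, 4, 5, 3, 7, 11, 9, 10, 0]= (0 8 11)(3 6)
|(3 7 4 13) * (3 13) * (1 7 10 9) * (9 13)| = 7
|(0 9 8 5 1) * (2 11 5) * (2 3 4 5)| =14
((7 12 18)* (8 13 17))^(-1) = (7 18 12)(8 17 13) = [0, 1, 2, 3, 4, 5, 6, 18, 17, 9, 10, 11, 7, 8, 14, 15, 16, 13, 12]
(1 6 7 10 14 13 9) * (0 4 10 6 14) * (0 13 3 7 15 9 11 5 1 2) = (0 4 10 13 11 5 1 14 3 7 6 15 9 2) = [4, 14, 0, 7, 10, 1, 15, 6, 8, 2, 13, 5, 12, 11, 3, 9]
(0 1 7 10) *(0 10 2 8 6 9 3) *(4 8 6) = (10)(0 1 7 2 6 9 3)(4 8) = [1, 7, 6, 0, 8, 5, 9, 2, 4, 3, 10]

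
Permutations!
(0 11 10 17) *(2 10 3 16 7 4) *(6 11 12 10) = (0 12 10 17)(2 6 11 3 16 7 4) = [12, 1, 6, 16, 2, 5, 11, 4, 8, 9, 17, 3, 10, 13, 14, 15, 7, 0]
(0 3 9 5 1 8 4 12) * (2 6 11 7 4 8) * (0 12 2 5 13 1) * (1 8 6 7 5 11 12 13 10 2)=(0 3 9 10 2 7 4 1 11 5)(6 12 13 8)=[3, 11, 7, 9, 1, 0, 12, 4, 6, 10, 2, 5, 13, 8]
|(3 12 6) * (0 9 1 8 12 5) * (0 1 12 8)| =7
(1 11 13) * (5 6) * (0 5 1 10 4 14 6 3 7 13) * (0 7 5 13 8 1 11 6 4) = (0 13 10)(1 6 11 7 8)(3 5)(4 14) = [13, 6, 2, 5, 14, 3, 11, 8, 1, 9, 0, 7, 12, 10, 4]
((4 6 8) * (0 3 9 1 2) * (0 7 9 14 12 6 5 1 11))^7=[5, 14, 12, 1, 0, 3, 9, 6, 11, 8, 10, 4, 7, 13, 2]=(0 5 3 1 14 2 12 7 6 9 8 11 4)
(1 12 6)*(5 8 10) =(1 12 6)(5 8 10) =[0, 12, 2, 3, 4, 8, 1, 7, 10, 9, 5, 11, 6]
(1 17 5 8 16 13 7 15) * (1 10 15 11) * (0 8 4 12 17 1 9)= [8, 1, 2, 3, 12, 4, 6, 11, 16, 0, 15, 9, 17, 7, 14, 10, 13, 5]= (0 8 16 13 7 11 9)(4 12 17 5)(10 15)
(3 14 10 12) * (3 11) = (3 14 10 12 11) = [0, 1, 2, 14, 4, 5, 6, 7, 8, 9, 12, 3, 11, 13, 10]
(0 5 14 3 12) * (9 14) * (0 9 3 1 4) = (0 5 3 12 9 14 1 4) = [5, 4, 2, 12, 0, 3, 6, 7, 8, 14, 10, 11, 9, 13, 1]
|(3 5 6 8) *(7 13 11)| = |(3 5 6 8)(7 13 11)| = 12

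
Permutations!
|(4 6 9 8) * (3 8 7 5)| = 7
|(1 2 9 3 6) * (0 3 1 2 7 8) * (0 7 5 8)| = 9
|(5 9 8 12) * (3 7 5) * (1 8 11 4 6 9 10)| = |(1 8 12 3 7 5 10)(4 6 9 11)| = 28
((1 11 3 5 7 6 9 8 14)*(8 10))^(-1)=(1 14 8 10 9 6 7 5 3 11)=[0, 14, 2, 11, 4, 3, 7, 5, 10, 6, 9, 1, 12, 13, 8]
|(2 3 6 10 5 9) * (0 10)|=|(0 10 5 9 2 3 6)|=7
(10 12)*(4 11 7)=[0, 1, 2, 3, 11, 5, 6, 4, 8, 9, 12, 7, 10]=(4 11 7)(10 12)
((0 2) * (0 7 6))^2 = (0 7)(2 6) = [7, 1, 6, 3, 4, 5, 2, 0]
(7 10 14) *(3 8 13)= (3 8 13)(7 10 14)= [0, 1, 2, 8, 4, 5, 6, 10, 13, 9, 14, 11, 12, 3, 7]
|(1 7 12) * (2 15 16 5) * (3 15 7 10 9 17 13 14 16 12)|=|(1 10 9 17 13 14 16 5 2 7 3 15 12)|=13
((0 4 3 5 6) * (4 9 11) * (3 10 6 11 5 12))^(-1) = [6, 1, 2, 12, 11, 9, 10, 7, 8, 0, 4, 5, 3] = (0 6 10 4 11 5 9)(3 12)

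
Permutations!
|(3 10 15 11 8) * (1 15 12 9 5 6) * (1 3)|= 12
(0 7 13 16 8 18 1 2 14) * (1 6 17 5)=[7, 2, 14, 3, 4, 1, 17, 13, 18, 9, 10, 11, 12, 16, 0, 15, 8, 5, 6]=(0 7 13 16 8 18 6 17 5 1 2 14)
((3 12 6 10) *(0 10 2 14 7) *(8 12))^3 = [8, 1, 0, 6, 4, 5, 7, 3, 2, 9, 12, 11, 14, 13, 10] = (0 8 2)(3 6 7)(10 12 14)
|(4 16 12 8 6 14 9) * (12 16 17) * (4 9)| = 6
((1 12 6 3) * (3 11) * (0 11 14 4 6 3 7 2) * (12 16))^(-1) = (0 2 7 11)(1 3 12 16)(4 14 6) = [2, 3, 7, 12, 14, 5, 4, 11, 8, 9, 10, 0, 16, 13, 6, 15, 1]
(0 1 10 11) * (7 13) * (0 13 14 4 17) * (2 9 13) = [1, 10, 9, 3, 17, 5, 6, 14, 8, 13, 11, 2, 12, 7, 4, 15, 16, 0] = (0 1 10 11 2 9 13 7 14 4 17)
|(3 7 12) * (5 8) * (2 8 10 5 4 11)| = |(2 8 4 11)(3 7 12)(5 10)| = 12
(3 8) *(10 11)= [0, 1, 2, 8, 4, 5, 6, 7, 3, 9, 11, 10]= (3 8)(10 11)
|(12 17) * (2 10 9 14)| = |(2 10 9 14)(12 17)| = 4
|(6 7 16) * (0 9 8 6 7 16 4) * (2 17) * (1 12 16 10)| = 10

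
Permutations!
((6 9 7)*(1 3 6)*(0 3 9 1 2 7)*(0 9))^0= [0, 1, 2, 3, 4, 5, 6, 7, 8, 9]= (9)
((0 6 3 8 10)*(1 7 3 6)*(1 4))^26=(0 8 7 4 10 3 1)=[8, 0, 2, 1, 10, 5, 6, 4, 7, 9, 3]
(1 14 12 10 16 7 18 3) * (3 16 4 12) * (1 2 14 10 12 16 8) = [0, 10, 14, 2, 16, 5, 6, 18, 1, 9, 4, 11, 12, 13, 3, 15, 7, 17, 8] = (1 10 4 16 7 18 8)(2 14 3)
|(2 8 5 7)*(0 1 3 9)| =|(0 1 3 9)(2 8 5 7)| =4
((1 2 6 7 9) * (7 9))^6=(1 6)(2 9)=[0, 6, 9, 3, 4, 5, 1, 7, 8, 2]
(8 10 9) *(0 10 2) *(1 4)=(0 10 9 8 2)(1 4)=[10, 4, 0, 3, 1, 5, 6, 7, 2, 8, 9]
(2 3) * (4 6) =(2 3)(4 6) =[0, 1, 3, 2, 6, 5, 4]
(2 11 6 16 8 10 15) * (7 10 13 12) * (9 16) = (2 11 6 9 16 8 13 12 7 10 15) = [0, 1, 11, 3, 4, 5, 9, 10, 13, 16, 15, 6, 7, 12, 14, 2, 8]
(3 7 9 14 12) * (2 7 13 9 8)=(2 7 8)(3 13 9 14 12)=[0, 1, 7, 13, 4, 5, 6, 8, 2, 14, 10, 11, 3, 9, 12]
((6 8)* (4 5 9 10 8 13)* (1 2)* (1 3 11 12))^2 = (1 3 12 2 11)(4 9 8 13 5 10 6) = [0, 3, 11, 12, 9, 10, 4, 7, 13, 8, 6, 1, 2, 5]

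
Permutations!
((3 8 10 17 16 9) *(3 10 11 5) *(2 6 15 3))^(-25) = (2 3 5 15 11 6 8)(9 16 17 10) = [0, 1, 3, 5, 4, 15, 8, 7, 2, 16, 9, 6, 12, 13, 14, 11, 17, 10]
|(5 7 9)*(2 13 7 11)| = 6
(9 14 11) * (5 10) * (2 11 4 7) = (2 11 9 14 4 7)(5 10) = [0, 1, 11, 3, 7, 10, 6, 2, 8, 14, 5, 9, 12, 13, 4]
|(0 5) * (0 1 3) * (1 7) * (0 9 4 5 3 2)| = 8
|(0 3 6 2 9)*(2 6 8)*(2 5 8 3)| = |(0 2 9)(5 8)| = 6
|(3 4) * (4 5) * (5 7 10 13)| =|(3 7 10 13 5 4)| =6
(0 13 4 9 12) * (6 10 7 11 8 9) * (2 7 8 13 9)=(0 9 12)(2 7 11 13 4 6 10 8)=[9, 1, 7, 3, 6, 5, 10, 11, 2, 12, 8, 13, 0, 4]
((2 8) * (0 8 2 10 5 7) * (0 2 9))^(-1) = (0 9 2 7 5 10 8) = [9, 1, 7, 3, 4, 10, 6, 5, 0, 2, 8]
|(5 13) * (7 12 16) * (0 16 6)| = |(0 16 7 12 6)(5 13)| = 10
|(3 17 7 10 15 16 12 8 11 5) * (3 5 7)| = |(3 17)(7 10 15 16 12 8 11)| = 14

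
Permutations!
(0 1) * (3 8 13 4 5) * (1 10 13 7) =(0 10 13 4 5 3 8 7 1) =[10, 0, 2, 8, 5, 3, 6, 1, 7, 9, 13, 11, 12, 4]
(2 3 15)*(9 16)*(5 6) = (2 3 15)(5 6)(9 16) = [0, 1, 3, 15, 4, 6, 5, 7, 8, 16, 10, 11, 12, 13, 14, 2, 9]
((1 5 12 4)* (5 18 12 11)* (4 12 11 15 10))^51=(1 11 15 4 18 5 10)=[0, 11, 2, 3, 18, 10, 6, 7, 8, 9, 1, 15, 12, 13, 14, 4, 16, 17, 5]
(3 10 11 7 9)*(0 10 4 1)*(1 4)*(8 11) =(0 10 8 11 7 9 3 1) =[10, 0, 2, 1, 4, 5, 6, 9, 11, 3, 8, 7]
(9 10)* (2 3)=[0, 1, 3, 2, 4, 5, 6, 7, 8, 10, 9]=(2 3)(9 10)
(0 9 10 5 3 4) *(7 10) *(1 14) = (0 9 7 10 5 3 4)(1 14) = [9, 14, 2, 4, 0, 3, 6, 10, 8, 7, 5, 11, 12, 13, 1]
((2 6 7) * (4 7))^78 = (2 4)(6 7) = [0, 1, 4, 3, 2, 5, 7, 6]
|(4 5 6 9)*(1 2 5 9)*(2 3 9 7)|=8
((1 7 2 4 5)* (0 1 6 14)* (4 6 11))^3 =(0 2)(1 6)(7 14) =[2, 6, 0, 3, 4, 5, 1, 14, 8, 9, 10, 11, 12, 13, 7]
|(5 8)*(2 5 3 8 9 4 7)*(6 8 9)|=|(2 5 6 8 3 9 4 7)|=8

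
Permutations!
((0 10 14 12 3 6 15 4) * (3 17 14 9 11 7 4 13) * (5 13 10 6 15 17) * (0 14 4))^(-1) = (0 7 11 9 10 15 3 13 5 12 14 4 17 6) = [7, 1, 2, 13, 17, 12, 0, 11, 8, 10, 15, 9, 14, 5, 4, 3, 16, 6]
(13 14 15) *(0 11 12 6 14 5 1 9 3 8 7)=(0 11 12 6 14 15 13 5 1 9 3 8 7)=[11, 9, 2, 8, 4, 1, 14, 0, 7, 3, 10, 12, 6, 5, 15, 13]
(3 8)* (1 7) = [0, 7, 2, 8, 4, 5, 6, 1, 3] = (1 7)(3 8)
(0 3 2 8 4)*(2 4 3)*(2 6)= (0 6 2 8 3 4)= [6, 1, 8, 4, 0, 5, 2, 7, 3]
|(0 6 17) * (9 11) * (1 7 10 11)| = |(0 6 17)(1 7 10 11 9)| = 15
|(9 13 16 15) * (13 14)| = |(9 14 13 16 15)| = 5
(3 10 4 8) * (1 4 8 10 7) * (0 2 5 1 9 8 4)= (0 2 5 1)(3 7 9 8)(4 10)= [2, 0, 5, 7, 10, 1, 6, 9, 3, 8, 4]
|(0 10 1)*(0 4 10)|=|(1 4 10)|=3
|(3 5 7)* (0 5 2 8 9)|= |(0 5 7 3 2 8 9)|= 7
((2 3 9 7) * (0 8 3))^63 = (0 9)(2 3)(7 8) = [9, 1, 3, 2, 4, 5, 6, 8, 7, 0]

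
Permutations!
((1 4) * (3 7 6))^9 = (7)(1 4) = [0, 4, 2, 3, 1, 5, 6, 7]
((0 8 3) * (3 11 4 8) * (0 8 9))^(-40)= (0 8 4)(3 11 9)= [8, 1, 2, 11, 0, 5, 6, 7, 4, 3, 10, 9]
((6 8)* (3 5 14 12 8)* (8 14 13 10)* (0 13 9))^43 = [8, 1, 2, 0, 4, 13, 9, 7, 5, 10, 3, 11, 14, 6, 12] = (0 8 5 13 6 9 10 3)(12 14)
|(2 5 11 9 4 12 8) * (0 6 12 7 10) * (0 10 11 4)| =|(0 6 12 8 2 5 4 7 11 9)| =10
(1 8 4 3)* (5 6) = (1 8 4 3)(5 6) = [0, 8, 2, 1, 3, 6, 5, 7, 4]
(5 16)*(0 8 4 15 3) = (0 8 4 15 3)(5 16) = [8, 1, 2, 0, 15, 16, 6, 7, 4, 9, 10, 11, 12, 13, 14, 3, 5]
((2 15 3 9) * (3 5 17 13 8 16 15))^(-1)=[0, 1, 9, 2, 4, 15, 6, 7, 13, 3, 10, 11, 12, 17, 14, 16, 8, 5]=(2 9 3)(5 15 16 8 13 17)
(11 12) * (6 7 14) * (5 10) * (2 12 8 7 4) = (2 12 11 8 7 14 6 4)(5 10) = [0, 1, 12, 3, 2, 10, 4, 14, 7, 9, 5, 8, 11, 13, 6]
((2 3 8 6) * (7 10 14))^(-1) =(2 6 8 3)(7 14 10) =[0, 1, 6, 2, 4, 5, 8, 14, 3, 9, 7, 11, 12, 13, 10]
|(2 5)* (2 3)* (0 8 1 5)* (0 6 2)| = |(0 8 1 5 3)(2 6)| = 10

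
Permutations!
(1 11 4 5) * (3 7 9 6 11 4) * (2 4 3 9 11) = [0, 3, 4, 7, 5, 1, 2, 11, 8, 6, 10, 9] = (1 3 7 11 9 6 2 4 5)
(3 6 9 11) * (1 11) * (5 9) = (1 11 3 6 5 9) = [0, 11, 2, 6, 4, 9, 5, 7, 8, 1, 10, 3]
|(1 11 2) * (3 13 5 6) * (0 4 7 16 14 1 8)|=36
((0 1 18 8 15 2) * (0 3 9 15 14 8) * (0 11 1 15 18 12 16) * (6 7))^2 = (0 2 9 11 12)(1 16 15 3 18) = [2, 16, 9, 18, 4, 5, 6, 7, 8, 11, 10, 12, 0, 13, 14, 3, 15, 17, 1]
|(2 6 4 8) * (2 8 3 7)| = |(8)(2 6 4 3 7)| = 5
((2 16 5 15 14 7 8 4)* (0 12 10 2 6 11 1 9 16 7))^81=(0 4 5 2 1)(6 15 7 9 12)(8 16 10 11 14)=[4, 0, 1, 3, 5, 2, 15, 9, 16, 12, 11, 14, 6, 13, 8, 7, 10]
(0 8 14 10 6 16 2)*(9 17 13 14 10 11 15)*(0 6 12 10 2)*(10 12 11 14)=[8, 1, 6, 3, 4, 5, 16, 7, 2, 17, 11, 15, 12, 10, 14, 9, 0, 13]=(0 8 2 6 16)(9 17 13 10 11 15)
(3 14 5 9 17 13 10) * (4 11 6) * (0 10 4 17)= (0 10 3 14 5 9)(4 11 6 17 13)= [10, 1, 2, 14, 11, 9, 17, 7, 8, 0, 3, 6, 12, 4, 5, 15, 16, 13]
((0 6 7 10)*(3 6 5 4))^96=(0 7 3 5 10 6 4)=[7, 1, 2, 5, 0, 10, 4, 3, 8, 9, 6]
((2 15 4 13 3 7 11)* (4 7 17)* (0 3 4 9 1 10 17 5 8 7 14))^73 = (0 3 5 8 7 11 2 15 14)(1 10 17 9)(4 13) = [3, 10, 15, 5, 13, 8, 6, 11, 7, 1, 17, 2, 12, 4, 0, 14, 16, 9]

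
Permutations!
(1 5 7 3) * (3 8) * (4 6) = (1 5 7 8 3)(4 6) = [0, 5, 2, 1, 6, 7, 4, 8, 3]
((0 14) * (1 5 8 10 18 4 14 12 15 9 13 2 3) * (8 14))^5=(0 2)(1 15)(3 12)(4 8 10 18)(5 9)(13 14)=[2, 15, 0, 12, 8, 9, 6, 7, 10, 5, 18, 11, 3, 14, 13, 1, 16, 17, 4]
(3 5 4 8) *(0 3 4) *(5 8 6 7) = (0 3 8 4 6 7 5) = [3, 1, 2, 8, 6, 0, 7, 5, 4]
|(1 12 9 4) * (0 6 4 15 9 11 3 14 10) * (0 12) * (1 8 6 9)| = 60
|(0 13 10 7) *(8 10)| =5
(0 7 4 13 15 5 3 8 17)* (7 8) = (0 8 17)(3 7 4 13 15 5) = [8, 1, 2, 7, 13, 3, 6, 4, 17, 9, 10, 11, 12, 15, 14, 5, 16, 0]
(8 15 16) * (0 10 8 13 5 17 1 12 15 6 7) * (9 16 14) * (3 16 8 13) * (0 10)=[0, 12, 2, 16, 4, 17, 7, 10, 6, 8, 13, 11, 15, 5, 9, 14, 3, 1]=(1 12 15 14 9 8 6 7 10 13 5 17)(3 16)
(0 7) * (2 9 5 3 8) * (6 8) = (0 7)(2 9 5 3 6 8) = [7, 1, 9, 6, 4, 3, 8, 0, 2, 5]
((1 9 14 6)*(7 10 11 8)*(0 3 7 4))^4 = (14)(0 11 3 8 7 4 10) = [11, 1, 2, 8, 10, 5, 6, 4, 7, 9, 0, 3, 12, 13, 14]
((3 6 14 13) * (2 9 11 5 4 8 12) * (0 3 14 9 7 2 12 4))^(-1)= (0 5 11 9 6 3)(2 7)(4 8)(13 14)= [5, 1, 7, 0, 8, 11, 3, 2, 4, 6, 10, 9, 12, 14, 13]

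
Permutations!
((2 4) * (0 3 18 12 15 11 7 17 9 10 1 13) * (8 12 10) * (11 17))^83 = (0 13 1 10 18 3)(2 4)(7 11)(8 17 12 9 15) = [13, 10, 4, 0, 2, 5, 6, 11, 17, 15, 18, 7, 9, 1, 14, 8, 16, 12, 3]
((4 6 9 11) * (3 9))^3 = (3 4 9 6 11) = [0, 1, 2, 4, 9, 5, 11, 7, 8, 6, 10, 3]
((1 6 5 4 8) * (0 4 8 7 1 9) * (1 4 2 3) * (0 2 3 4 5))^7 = [6, 3, 4, 0, 7, 8, 1, 5, 9, 2] = (0 6 1 3)(2 4 7 5 8 9)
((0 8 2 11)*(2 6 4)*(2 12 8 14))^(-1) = (0 11 2 14)(4 6 8 12) = [11, 1, 14, 3, 6, 5, 8, 7, 12, 9, 10, 2, 4, 13, 0]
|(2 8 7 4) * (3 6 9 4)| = |(2 8 7 3 6 9 4)| = 7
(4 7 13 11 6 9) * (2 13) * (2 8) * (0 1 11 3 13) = (0 1 11 6 9 4 7 8 2)(3 13) = [1, 11, 0, 13, 7, 5, 9, 8, 2, 4, 10, 6, 12, 3]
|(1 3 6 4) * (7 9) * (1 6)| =|(1 3)(4 6)(7 9)| =2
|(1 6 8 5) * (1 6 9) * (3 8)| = |(1 9)(3 8 5 6)| = 4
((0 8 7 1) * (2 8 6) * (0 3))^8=[6, 3, 8, 0, 4, 5, 2, 1, 7]=(0 6 2 8 7 1 3)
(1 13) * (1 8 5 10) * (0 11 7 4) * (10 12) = [11, 13, 2, 3, 0, 12, 6, 4, 5, 9, 1, 7, 10, 8] = (0 11 7 4)(1 13 8 5 12 10)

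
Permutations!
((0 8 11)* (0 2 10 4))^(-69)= (0 2)(4 11)(8 10)= [2, 1, 0, 3, 11, 5, 6, 7, 10, 9, 8, 4]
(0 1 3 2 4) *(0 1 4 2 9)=(0 4 1 3 9)=[4, 3, 2, 9, 1, 5, 6, 7, 8, 0]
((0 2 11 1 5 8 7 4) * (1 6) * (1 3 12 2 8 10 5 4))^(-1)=(0 4 1 7 8)(2 12 3 6 11)(5 10)=[4, 7, 12, 6, 1, 10, 11, 8, 0, 9, 5, 2, 3]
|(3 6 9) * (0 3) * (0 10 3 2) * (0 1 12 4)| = |(0 2 1 12 4)(3 6 9 10)| = 20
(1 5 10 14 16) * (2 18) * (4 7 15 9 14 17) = [0, 5, 18, 3, 7, 10, 6, 15, 8, 14, 17, 11, 12, 13, 16, 9, 1, 4, 2] = (1 5 10 17 4 7 15 9 14 16)(2 18)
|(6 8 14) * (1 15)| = 6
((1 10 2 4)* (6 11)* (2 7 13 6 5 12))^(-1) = (1 4 2 12 5 11 6 13 7 10) = [0, 4, 12, 3, 2, 11, 13, 10, 8, 9, 1, 6, 5, 7]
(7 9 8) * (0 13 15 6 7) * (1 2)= (0 13 15 6 7 9 8)(1 2)= [13, 2, 1, 3, 4, 5, 7, 9, 0, 8, 10, 11, 12, 15, 14, 6]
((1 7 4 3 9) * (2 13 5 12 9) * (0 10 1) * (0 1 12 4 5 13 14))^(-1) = (0 14 2 3 4 5 7 1 9 12 10) = [14, 9, 3, 4, 5, 7, 6, 1, 8, 12, 0, 11, 10, 13, 2]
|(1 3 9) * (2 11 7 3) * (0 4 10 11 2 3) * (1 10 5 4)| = |(0 1 3 9 10 11 7)(4 5)| = 14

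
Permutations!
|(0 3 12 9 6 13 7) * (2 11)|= |(0 3 12 9 6 13 7)(2 11)|= 14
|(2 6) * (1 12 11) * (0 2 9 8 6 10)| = 3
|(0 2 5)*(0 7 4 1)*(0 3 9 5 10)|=|(0 2 10)(1 3 9 5 7 4)|=6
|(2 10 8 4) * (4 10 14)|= |(2 14 4)(8 10)|= 6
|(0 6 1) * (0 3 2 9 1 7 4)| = |(0 6 7 4)(1 3 2 9)| = 4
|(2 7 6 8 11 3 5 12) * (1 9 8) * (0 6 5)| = |(0 6 1 9 8 11 3)(2 7 5 12)| = 28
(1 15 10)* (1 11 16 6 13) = (1 15 10 11 16 6 13) = [0, 15, 2, 3, 4, 5, 13, 7, 8, 9, 11, 16, 12, 1, 14, 10, 6]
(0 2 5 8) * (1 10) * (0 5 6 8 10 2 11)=[11, 2, 6, 3, 4, 10, 8, 7, 5, 9, 1, 0]=(0 11)(1 2 6 8 5 10)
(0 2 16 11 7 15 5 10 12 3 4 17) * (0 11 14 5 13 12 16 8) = (0 2 8)(3 4 17 11 7 15 13 12)(5 10 16 14) = [2, 1, 8, 4, 17, 10, 6, 15, 0, 9, 16, 7, 3, 12, 5, 13, 14, 11]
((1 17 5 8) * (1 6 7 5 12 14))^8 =(17) =[0, 1, 2, 3, 4, 5, 6, 7, 8, 9, 10, 11, 12, 13, 14, 15, 16, 17]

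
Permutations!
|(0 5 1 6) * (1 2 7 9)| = |(0 5 2 7 9 1 6)| = 7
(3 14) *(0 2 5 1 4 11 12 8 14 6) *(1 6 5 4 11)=(0 2 4 1 11 12 8 14 3 5 6)=[2, 11, 4, 5, 1, 6, 0, 7, 14, 9, 10, 12, 8, 13, 3]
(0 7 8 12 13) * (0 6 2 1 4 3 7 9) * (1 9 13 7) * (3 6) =[13, 4, 9, 1, 6, 5, 2, 8, 12, 0, 10, 11, 7, 3] =(0 13 3 1 4 6 2 9)(7 8 12)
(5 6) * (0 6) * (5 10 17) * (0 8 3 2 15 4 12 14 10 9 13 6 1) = (0 1)(2 15 4 12 14 10 17 5 8 3)(6 9 13) = [1, 0, 15, 2, 12, 8, 9, 7, 3, 13, 17, 11, 14, 6, 10, 4, 16, 5]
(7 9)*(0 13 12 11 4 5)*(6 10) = (0 13 12 11 4 5)(6 10)(7 9) = [13, 1, 2, 3, 5, 0, 10, 9, 8, 7, 6, 4, 11, 12]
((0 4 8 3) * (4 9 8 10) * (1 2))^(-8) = (10) = [0, 1, 2, 3, 4, 5, 6, 7, 8, 9, 10]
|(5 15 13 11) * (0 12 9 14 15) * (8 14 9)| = |(0 12 8 14 15 13 11 5)| = 8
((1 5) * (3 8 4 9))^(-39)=(1 5)(3 8 4 9)=[0, 5, 2, 8, 9, 1, 6, 7, 4, 3]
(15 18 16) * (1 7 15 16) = (1 7 15 18) = [0, 7, 2, 3, 4, 5, 6, 15, 8, 9, 10, 11, 12, 13, 14, 18, 16, 17, 1]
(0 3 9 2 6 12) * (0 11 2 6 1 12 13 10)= [3, 12, 1, 9, 4, 5, 13, 7, 8, 6, 0, 2, 11, 10]= (0 3 9 6 13 10)(1 12 11 2)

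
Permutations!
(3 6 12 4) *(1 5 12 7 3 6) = (1 5 12 4 6 7 3) = [0, 5, 2, 1, 6, 12, 7, 3, 8, 9, 10, 11, 4]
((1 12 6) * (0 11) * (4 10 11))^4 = (1 12 6) = [0, 12, 2, 3, 4, 5, 1, 7, 8, 9, 10, 11, 6]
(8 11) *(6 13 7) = (6 13 7)(8 11) = [0, 1, 2, 3, 4, 5, 13, 6, 11, 9, 10, 8, 12, 7]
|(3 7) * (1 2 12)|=6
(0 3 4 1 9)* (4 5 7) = (0 3 5 7 4 1 9) = [3, 9, 2, 5, 1, 7, 6, 4, 8, 0]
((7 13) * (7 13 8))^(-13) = [0, 1, 2, 3, 4, 5, 6, 8, 7, 9, 10, 11, 12, 13] = (13)(7 8)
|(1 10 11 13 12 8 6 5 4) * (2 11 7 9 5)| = 6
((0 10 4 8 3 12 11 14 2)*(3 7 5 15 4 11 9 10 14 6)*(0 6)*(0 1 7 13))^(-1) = (0 13 8 4 15 5 7 1 11 10 9 12 3 6 2 14) = [13, 11, 14, 6, 15, 7, 2, 1, 4, 12, 9, 10, 3, 8, 0, 5]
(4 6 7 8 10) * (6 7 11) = [0, 1, 2, 3, 7, 5, 11, 8, 10, 9, 4, 6] = (4 7 8 10)(6 11)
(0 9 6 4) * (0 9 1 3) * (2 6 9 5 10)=(0 1 3)(2 6 4 5 10)=[1, 3, 6, 0, 5, 10, 4, 7, 8, 9, 2]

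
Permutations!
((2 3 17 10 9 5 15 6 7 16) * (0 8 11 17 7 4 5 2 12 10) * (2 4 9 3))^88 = (17)(3 12 7 10 16)(4 6 5 9 15) = [0, 1, 2, 12, 6, 9, 5, 10, 8, 15, 16, 11, 7, 13, 14, 4, 3, 17]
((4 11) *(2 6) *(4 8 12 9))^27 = (2 6)(4 8 9 11 12) = [0, 1, 6, 3, 8, 5, 2, 7, 9, 11, 10, 12, 4]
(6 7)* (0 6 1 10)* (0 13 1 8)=[6, 10, 2, 3, 4, 5, 7, 8, 0, 9, 13, 11, 12, 1]=(0 6 7 8)(1 10 13)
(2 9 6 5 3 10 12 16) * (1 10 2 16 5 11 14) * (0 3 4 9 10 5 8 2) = (16)(0 3)(1 5 4 9 6 11 14)(2 10 12 8) = [3, 5, 10, 0, 9, 4, 11, 7, 2, 6, 12, 14, 8, 13, 1, 15, 16]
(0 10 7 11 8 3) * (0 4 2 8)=[10, 1, 8, 4, 2, 5, 6, 11, 3, 9, 7, 0]=(0 10 7 11)(2 8 3 4)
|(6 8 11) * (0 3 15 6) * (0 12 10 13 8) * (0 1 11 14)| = 11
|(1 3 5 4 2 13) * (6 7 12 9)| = |(1 3 5 4 2 13)(6 7 12 9)| = 12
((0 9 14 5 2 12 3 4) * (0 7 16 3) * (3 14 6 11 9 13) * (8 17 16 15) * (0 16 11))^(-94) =[15, 1, 12, 17, 11, 2, 7, 9, 0, 4, 10, 3, 16, 8, 5, 6, 14, 13] =(0 15 6 7 9 4 11 3 17 13 8)(2 12 16 14 5)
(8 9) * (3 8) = (3 8 9) = [0, 1, 2, 8, 4, 5, 6, 7, 9, 3]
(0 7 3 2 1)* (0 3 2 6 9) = (0 7 2 1 3 6 9) = [7, 3, 1, 6, 4, 5, 9, 2, 8, 0]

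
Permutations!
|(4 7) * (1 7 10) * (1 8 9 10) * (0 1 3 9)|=8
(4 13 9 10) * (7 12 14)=(4 13 9 10)(7 12 14)=[0, 1, 2, 3, 13, 5, 6, 12, 8, 10, 4, 11, 14, 9, 7]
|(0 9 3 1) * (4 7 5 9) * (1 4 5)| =|(0 5 9 3 4 7 1)| =7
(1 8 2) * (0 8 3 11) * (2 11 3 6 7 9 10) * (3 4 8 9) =(0 9 10 2 1 6 7 3 4 8 11) =[9, 6, 1, 4, 8, 5, 7, 3, 11, 10, 2, 0]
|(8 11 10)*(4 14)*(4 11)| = 5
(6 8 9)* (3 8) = (3 8 9 6) = [0, 1, 2, 8, 4, 5, 3, 7, 9, 6]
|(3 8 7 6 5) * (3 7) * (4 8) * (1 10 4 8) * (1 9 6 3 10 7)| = |(1 7 3 8 10 4 9 6 5)| = 9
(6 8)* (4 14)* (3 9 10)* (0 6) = (0 6 8)(3 9 10)(4 14) = [6, 1, 2, 9, 14, 5, 8, 7, 0, 10, 3, 11, 12, 13, 4]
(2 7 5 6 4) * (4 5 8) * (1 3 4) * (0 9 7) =(0 9 7 8 1 3 4 2)(5 6) =[9, 3, 0, 4, 2, 6, 5, 8, 1, 7]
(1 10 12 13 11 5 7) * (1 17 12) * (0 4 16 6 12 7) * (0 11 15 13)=(0 4 16 6 12)(1 10)(5 11)(7 17)(13 15)=[4, 10, 2, 3, 16, 11, 12, 17, 8, 9, 1, 5, 0, 15, 14, 13, 6, 7]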